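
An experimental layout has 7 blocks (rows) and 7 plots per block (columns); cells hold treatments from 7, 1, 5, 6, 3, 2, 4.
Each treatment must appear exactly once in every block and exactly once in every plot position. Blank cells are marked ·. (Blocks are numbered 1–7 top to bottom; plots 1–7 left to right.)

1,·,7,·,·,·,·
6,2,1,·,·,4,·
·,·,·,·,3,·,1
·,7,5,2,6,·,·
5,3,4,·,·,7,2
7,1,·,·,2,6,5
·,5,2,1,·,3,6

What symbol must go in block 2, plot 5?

Block 3, plot 3: block 3 has {1, 3} and plot 3 has {7, 1, 5, 2, 4}, leaving only 6.
Block 3, plot 2: block 3 has {1, 6, 3} and plot 2 has {7, 1, 5, 3, 2}, leaving only 4.
Block 1, plot 2: block 1 has {7, 1} and plot 2 has {7, 1, 5, 3, 2, 4}, leaving only 6.
Block 3, plot 1: block 3 has {1, 6, 3, 4} and plot 1 has {7, 1, 5, 6}, leaving only 2.
Block 3, plot 6: block 3 has {1, 6, 3, 2, 4} and plot 6 has {7, 6, 3, 4}, leaving only 5.
Block 1, plot 6: block 1 has {7, 1, 6} and plot 6 has {7, 5, 6, 3, 4}, leaving only 2.
Block 3, plot 4: block 3 has {1, 5, 6, 3, 2, 4} and plot 4 has {1, 2}, leaving only 7.
Block 4, plot 6: block 4 has {7, 5, 6, 2} and plot 6 has {7, 5, 6, 3, 2, 4}, leaving only 1.
Block 5, plot 4: block 5 has {7, 5, 3, 2, 4} and plot 4 has {7, 1, 2}, leaving only 6.
Block 5, plot 5: block 5 has {7, 5, 6, 3, 2, 4} and plot 5 has {6, 3, 2}, leaving only 1.
Block 6, plot 3: block 6 has {7, 1, 5, 6, 2} and plot 3 has {7, 1, 5, 6, 2, 4}, leaving only 3.
Block 6, plot 4: block 6 has {7, 1, 5, 6, 3, 2} and plot 4 has {7, 1, 6, 2}, leaving only 4.
Block 7, plot 1: block 7 has {1, 5, 6, 3, 2} and plot 1 has {7, 1, 5, 6, 2}, leaving only 4.
Block 4, plot 1: block 4 has {7, 1, 5, 6, 2} and plot 1 has {7, 1, 5, 6, 2, 4}, leaving only 3.
Block 4, plot 7: block 4 has {7, 1, 5, 6, 3, 2} and plot 7 has {1, 5, 6, 2}, leaving only 4.
Block 1, plot 7: block 1 has {7, 1, 6, 2} and plot 7 has {1, 5, 6, 2, 4}, leaving only 3.
Block 1, plot 4: block 1 has {7, 1, 6, 3, 2} and plot 4 has {7, 1, 6, 2, 4}, leaving only 5.
Block 1, plot 5: block 1 has {7, 1, 5, 6, 3, 2} and plot 5 has {1, 6, 3, 2}, leaving only 4.
Block 2, plot 4: block 2 has {1, 6, 2, 4} and plot 4 has {7, 1, 5, 6, 2, 4}, leaving only 3.
Block 2, plot 7: block 2 has {1, 6, 3, 2, 4} and plot 7 has {1, 5, 6, 3, 2, 4}, leaving only 7.
Block 2 already has {7, 1, 6, 3, 2, 4} and plot 5 already has {1, 6, 3, 2, 4}, so block 2, plot 5 must be 5.

5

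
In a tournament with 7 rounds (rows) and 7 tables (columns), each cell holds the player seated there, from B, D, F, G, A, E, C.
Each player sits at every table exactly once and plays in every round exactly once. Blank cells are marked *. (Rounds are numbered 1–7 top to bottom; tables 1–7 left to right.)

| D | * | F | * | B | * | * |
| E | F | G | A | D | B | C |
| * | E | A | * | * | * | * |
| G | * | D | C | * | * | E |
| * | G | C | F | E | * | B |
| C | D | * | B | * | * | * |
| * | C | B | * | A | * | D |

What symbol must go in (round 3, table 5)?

C

Round 1, table 2: round 1 has {B, D, F} and table 2 has {D, F, G, E, C}, leaving only A.
Round 1, table 7: round 1 has {B, D, F, A} and table 7 has {B, D, E, C}, leaving only G.
Round 1, table 4: round 1 has {B, D, F, G, A} and table 4 has {B, F, A, C}, leaving only E.
Round 1, table 6: round 1 has {B, D, F, G, A, E} and table 6 has {B}, leaving only C.
Round 3, table 7: round 3 has {A, E} and table 7 has {B, D, G, E, C}, leaving only F.
Round 3, table 1: round 3 has {F, A, E} and table 1 has {D, G, E, C}, leaving only B.
Round 4, table 2: round 4 has {D, G, E, C} and table 2 has {D, F, G, A, E, C}, leaving only B.
Round 4, table 5: round 4 has {B, D, G, E, C} and table 5 has {B, D, A, E}, leaving only F.
Round 4, table 6: round 4 has {B, D, F, G, E, C} and table 6 has {B, C}, leaving only A.
Round 5, table 1: round 5 has {B, F, G, E, C} and table 1 has {B, D, G, E, C}, leaving only A.
Round 5, table 6: round 5 has {B, F, G, A, E, C} and table 6 has {B, A, C}, leaving only D.
Round 3, table 6: round 3 has {B, F, A, E} and table 6 has {B, D, A, C}, leaving only G.
Round 3 already has {B, F, G, A, E} and table 5 already has {B, D, F, A, E}, so round 3, table 5 must be C.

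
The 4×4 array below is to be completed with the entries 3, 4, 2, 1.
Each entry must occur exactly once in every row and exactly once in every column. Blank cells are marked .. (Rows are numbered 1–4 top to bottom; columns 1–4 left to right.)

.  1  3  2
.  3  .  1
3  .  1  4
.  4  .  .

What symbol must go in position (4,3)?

Row 4 already has {4} and column 3 already has {3, 1}, so row 4, column 3 must be 2.

2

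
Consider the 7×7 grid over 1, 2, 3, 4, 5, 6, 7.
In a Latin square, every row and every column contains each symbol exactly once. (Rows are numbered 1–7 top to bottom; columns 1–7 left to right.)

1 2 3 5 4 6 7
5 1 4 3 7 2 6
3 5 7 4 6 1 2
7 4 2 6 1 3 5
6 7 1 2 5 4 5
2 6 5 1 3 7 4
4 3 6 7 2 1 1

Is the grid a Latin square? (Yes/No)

No

Row 7 contains 1 twice (at columns 6 and 7); row 5 is also not a permutation.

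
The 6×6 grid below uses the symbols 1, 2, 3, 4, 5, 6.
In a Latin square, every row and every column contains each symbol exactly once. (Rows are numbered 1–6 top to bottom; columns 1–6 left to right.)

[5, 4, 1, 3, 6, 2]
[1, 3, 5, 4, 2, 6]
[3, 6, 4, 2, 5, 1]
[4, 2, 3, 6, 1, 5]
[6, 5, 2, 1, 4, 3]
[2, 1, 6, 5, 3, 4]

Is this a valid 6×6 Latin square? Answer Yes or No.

Yes

Each row is a permutation of the 6 symbols, and so is each column.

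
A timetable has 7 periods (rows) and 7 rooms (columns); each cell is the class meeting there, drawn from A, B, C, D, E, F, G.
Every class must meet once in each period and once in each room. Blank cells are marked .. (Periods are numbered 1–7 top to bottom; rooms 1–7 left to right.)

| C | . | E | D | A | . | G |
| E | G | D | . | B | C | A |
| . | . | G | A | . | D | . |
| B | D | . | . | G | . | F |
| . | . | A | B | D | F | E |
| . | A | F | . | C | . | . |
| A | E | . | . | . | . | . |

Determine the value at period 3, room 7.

C

Period 1, room 6: period 1 has {A, C, D, E, G} and room 6 has {C, D, F}, leaving only B.
Period 1, room 2: period 1 has {A, B, C, D, E, G} and room 2 has {A, D, E, G}, leaving only F.
Period 2, room 4: period 2 has {A, B, C, D, E, G} and room 4 has {A, B, D}, leaving only F.
Period 3, room 1: period 3 has {A, D, G} and room 1 has {A, B, C, E}, leaving only F.
Period 3, room 5: period 3 has {A, D, F, G} and room 5 has {A, B, C, D, G}, leaving only E.
Period 4, room 3: period 4 has {B, D, F, G} and room 3 has {A, D, E, F, G}, leaving only C.
Period 4, room 4: period 4 has {B, C, D, F, G} and room 4 has {A, B, D, F}, leaving only E.
Period 4, room 6: period 4 has {B, C, D, E, F, G} and room 6 has {B, C, D, F}, leaving only A.
Period 5, room 1: period 5 has {A, B, D, E, F} and room 1 has {A, B, C, E, F}, leaving only G.
Period 5, room 2: period 5 has {A, B, D, E, F, G} and room 2 has {A, D, E, F, G}, leaving only C.
Period 3, room 2: period 3 has {A, D, E, F, G} and room 2 has {A, C, D, E, F, G}, leaving only B.
Period 3 already has {A, B, D, E, F, G} and room 7 already has {A, E, F, G}, so period 3, room 7 must be C.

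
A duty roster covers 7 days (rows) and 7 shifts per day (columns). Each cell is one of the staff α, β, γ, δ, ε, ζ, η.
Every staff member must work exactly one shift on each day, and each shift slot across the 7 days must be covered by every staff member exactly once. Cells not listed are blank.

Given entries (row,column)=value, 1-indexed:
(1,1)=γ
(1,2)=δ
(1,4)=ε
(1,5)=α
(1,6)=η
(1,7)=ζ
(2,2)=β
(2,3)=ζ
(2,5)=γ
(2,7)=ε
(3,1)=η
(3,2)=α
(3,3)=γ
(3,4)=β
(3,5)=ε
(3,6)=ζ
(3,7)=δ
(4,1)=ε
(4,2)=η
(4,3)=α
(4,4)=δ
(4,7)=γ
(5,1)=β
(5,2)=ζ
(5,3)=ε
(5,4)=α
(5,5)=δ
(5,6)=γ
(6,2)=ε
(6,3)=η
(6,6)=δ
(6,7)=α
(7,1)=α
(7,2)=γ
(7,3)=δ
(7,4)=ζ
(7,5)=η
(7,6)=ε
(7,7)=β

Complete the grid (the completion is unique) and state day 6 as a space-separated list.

ζ ε η γ β δ α

Day 6, shift 1: day 6 has {α, δ, ε, η} and shift 1 has {α, β, γ, ε, η}, leaving only ζ.
Day 6, shift 4: day 6 has {α, δ, ε, ζ, η} and shift 4 has {α, β, δ, ε, ζ}, leaving only γ.
Day 6, shift 5: day 6 has {α, γ, δ, ε, ζ, η} and shift 5 has {α, γ, δ, ε, η}, leaving only β.
So day 6 reads: ζ ε η γ β δ α.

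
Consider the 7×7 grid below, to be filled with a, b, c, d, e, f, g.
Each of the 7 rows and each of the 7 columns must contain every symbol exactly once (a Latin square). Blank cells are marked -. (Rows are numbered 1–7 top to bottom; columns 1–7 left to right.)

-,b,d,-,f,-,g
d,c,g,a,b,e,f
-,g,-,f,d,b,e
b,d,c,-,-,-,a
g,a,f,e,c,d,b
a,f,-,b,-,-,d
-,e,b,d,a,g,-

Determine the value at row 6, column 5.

g

Row 1, column 4: row 1 has {b, d, f, g} and column 4 has {a, b, d, e, f}, leaving only c.
Row 1, column 1: row 1 has {b, c, d, f, g} and column 1 has {a, b, d, g}, leaving only e.
Row 1, column 6: row 1 has {b, c, d, e, f, g} and column 6 has {b, d, e, g}, leaving only a.
Row 3, column 1: row 3 has {b, d, e, f, g} and column 1 has {a, b, d, e, g}, leaving only c.
Row 3, column 3: row 3 has {b, c, d, e, f, g} and column 3 has {b, c, d, f, g}, leaving only a.
Row 4, column 4: row 4 has {a, b, c, d} and column 4 has {a, b, c, d, e, f}, leaving only g.
Row 4, column 5: row 4 has {a, b, c, d, g} and column 5 has {a, b, c, d, f}, leaving only e.
Row 6 already has {a, b, d, f} and column 5 already has {a, b, c, d, e, f}, so row 6, column 5 must be g.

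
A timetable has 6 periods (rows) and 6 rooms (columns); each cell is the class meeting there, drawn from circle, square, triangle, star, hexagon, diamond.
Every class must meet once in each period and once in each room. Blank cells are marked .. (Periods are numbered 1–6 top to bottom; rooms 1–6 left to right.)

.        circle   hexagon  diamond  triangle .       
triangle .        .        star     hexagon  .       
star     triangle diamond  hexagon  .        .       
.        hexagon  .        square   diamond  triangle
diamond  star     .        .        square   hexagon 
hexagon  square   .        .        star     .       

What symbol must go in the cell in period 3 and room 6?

Period 1, room 1: period 1 has {circle, triangle, hexagon, diamond} and room 1 has {triangle, star, hexagon, diamond}, leaving only square.
Period 1, room 6: period 1 has {circle, square, triangle, hexagon, diamond} and room 6 has {triangle, hexagon}, leaving only star.
Period 2, room 2: period 2 has {triangle, star, hexagon} and room 2 has {circle, square, triangle, star, hexagon}, leaving only diamond.
Period 3, room 5: period 3 has {triangle, star, hexagon, diamond} and room 5 has {square, triangle, star, hexagon, diamond}, leaving only circle.
Period 3 already has {circle, triangle, star, hexagon, diamond} and room 6 already has {triangle, star, hexagon}, so period 3, room 6 must be square.

square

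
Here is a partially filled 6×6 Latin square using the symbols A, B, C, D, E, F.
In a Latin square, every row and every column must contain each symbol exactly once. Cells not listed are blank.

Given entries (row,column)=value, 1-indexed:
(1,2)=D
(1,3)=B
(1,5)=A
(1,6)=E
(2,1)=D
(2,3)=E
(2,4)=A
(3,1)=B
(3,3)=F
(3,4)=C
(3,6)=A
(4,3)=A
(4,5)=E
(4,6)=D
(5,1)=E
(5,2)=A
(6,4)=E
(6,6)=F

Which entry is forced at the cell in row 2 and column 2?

F

Row 1, column 4: row 1 has {A, B, D, E} and column 4 has {A, C, E}, leaving only F.
Row 1, column 1: row 1 has {A, B, D, E, F} and column 1 has {B, D, E}, leaving only C.
Row 3, column 2: row 3 has {A, B, C, F} and column 2 has {A, D}, leaving only E.
Row 3, column 5: row 3 has {A, B, C, E, F} and column 5 has {A, E}, leaving only D.
Row 4, column 1: row 4 has {A, D, E} and column 1 has {B, C, D, E}, leaving only F.
Row 4, column 4: row 4 has {A, D, E, F} and column 4 has {A, C, E, F}, leaving only B.
Row 4, column 2: row 4 has {A, B, D, E, F} and column 2 has {A, D, E}, leaving only C.
Row 5, column 4: row 5 has {A, E} and column 4 has {A, B, C, E, F}, leaving only D.
Row 5, column 3: row 5 has {A, D, E} and column 3 has {A, B, E, F}, leaving only C.
Row 5, column 6: row 5 has {A, C, D, E} and column 6 has {A, D, E, F}, leaving only B.
Row 2, column 6: row 2 has {A, D, E} and column 6 has {A, B, D, E, F}, leaving only C.
Row 5, column 5: row 5 has {A, B, C, D, E} and column 5 has {A, D, E}, leaving only F.
Row 2, column 5: row 2 has {A, C, D, E} and column 5 has {A, D, E, F}, leaving only B.
Row 2 already has {A, B, C, D, E} and column 2 already has {A, C, D, E}, so row 2, column 2 must be F.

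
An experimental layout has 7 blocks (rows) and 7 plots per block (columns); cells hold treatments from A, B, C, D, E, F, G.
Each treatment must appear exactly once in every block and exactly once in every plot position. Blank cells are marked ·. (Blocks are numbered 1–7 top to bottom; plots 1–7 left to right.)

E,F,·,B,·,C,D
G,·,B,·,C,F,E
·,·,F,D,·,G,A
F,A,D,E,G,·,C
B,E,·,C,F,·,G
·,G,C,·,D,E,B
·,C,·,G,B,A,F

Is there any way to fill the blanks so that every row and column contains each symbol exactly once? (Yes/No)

Yes

No block or plot among the givens repeats a symbol, and propagating forced cells runs into no contradiction.
One valid completion exists (for instance, E F G B A C D / G D B A C F E / C B F D E G A / F A D E G B C / B E A C F D G / A G C F D E B / D C E G B A F).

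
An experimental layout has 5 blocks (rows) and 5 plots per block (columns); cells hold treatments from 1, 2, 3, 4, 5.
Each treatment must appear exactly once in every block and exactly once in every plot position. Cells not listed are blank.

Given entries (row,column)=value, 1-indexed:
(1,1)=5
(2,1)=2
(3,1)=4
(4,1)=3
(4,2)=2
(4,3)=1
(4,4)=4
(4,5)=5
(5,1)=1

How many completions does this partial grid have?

56

Block 1, plot 2: eliminating its block and plot leaves {1, 3, 4}.
Block 1, plot 3: eliminating its block and plot leaves {2, 3, 4}.
Block 1, plot 4: eliminating its block and plot leaves {1, 2, 3}.
Block 1, plot 5: eliminating its block and plot leaves {1, 2, 3, 4}.
Block 2, plot 2: eliminating its block and plot leaves {1, 3, 4, 5}.
Block 2, plot 3: eliminating its block and plot leaves {3, 4, 5}.
Block 2, plot 4: eliminating its block and plot leaves {1, 3, 5}.
Block 2, plot 5: eliminating its block and plot leaves {1, 3, 4}.
Block 3, plot 2: eliminating its block and plot leaves {1, 3, 5}.
Block 3, plot 3: eliminating its block and plot leaves {2, 3, 5}.
Block 3, plot 4: eliminating its block and plot leaves {1, 2, 3, 5}.
Block 3, plot 5: eliminating its block and plot leaves {1, 2, 3}.
Block 5, plot 2: eliminating its block and plot leaves {3, 4, 5}.
Block 5, plot 3: eliminating its block and plot leaves {2, 3, 4, 5}.
Block 5, plot 4: eliminating its block and plot leaves {2, 3, 5}.
Block 5, plot 5: eliminating its block and plot leaves {2, 3, 4}.
Enumerating the assignments across these blanks that avoid any block or plot repeat gives 56 completions.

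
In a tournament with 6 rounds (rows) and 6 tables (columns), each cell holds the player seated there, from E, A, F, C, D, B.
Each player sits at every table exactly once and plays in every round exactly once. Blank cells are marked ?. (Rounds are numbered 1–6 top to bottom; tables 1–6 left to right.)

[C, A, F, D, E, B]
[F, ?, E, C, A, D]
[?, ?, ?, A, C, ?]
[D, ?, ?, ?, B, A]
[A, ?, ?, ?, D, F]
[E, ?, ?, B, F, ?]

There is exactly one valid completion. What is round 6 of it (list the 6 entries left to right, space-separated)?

E D A B F C

Round 6, table 6: round 6 has {E, F, B} and table 6 has {A, F, D, B}, leaving only C.
Round 6, table 2: round 6 has {E, F, C, B} and table 2 has {A}, leaving only D.
Round 6, table 3: round 6 has {E, F, C, D, B} and table 3 has {E, F}, leaving only A.
So round 6 reads: E D A B F C.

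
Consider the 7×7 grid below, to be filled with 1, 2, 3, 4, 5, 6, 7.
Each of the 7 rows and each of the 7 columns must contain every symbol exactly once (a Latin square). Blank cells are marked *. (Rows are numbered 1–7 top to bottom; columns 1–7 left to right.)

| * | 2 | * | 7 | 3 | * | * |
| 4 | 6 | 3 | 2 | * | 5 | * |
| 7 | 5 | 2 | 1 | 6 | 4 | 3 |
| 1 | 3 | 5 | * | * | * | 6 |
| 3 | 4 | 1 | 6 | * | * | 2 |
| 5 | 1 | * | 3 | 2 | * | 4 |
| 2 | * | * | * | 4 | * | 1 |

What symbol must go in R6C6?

6

Row 1, column 1: row 1 has {2, 3, 7} and column 1 has {1, 2, 3, 4, 5, 7}, leaving only 6.
Row 1, column 3: row 1 has {2, 3, 6, 7} and column 3 has {1, 2, 3, 5}, leaving only 4.
Row 1, column 6: row 1 has {2, 3, 4, 6, 7} and column 6 has {4, 5}, leaving only 1.
Row 1, column 7: row 1 has {1, 2, 3, 4, 6, 7} and column 7 has {1, 2, 3, 4, 6}, leaving only 5.
Row 2, column 7: row 2 has {2, 3, 4, 5, 6} and column 7 has {1, 2, 3, 4, 5, 6}, leaving only 7.
Row 2, column 5: row 2 has {2, 3, 4, 5, 6, 7} and column 5 has {2, 3, 4, 6}, leaving only 1.
Row 4, column 4: row 4 has {1, 3, 5, 6} and column 4 has {1, 2, 3, 6, 7}, leaving only 4.
Row 4, column 5: row 4 has {1, 3, 4, 5, 6} and column 5 has {1, 2, 3, 4, 6}, leaving only 7.
Row 4, column 6: row 4 has {1, 3, 4, 5, 6, 7} and column 6 has {1, 4, 5}, leaving only 2.
Row 5, column 5: row 5 has {1, 2, 3, 4, 6} and column 5 has {1, 2, 3, 4, 6, 7}, leaving only 5.
Row 5, column 6: row 5 has {1, 2, 3, 4, 5, 6} and column 6 has {1, 2, 4, 5}, leaving only 7.
Row 6 already has {1, 2, 3, 4, 5} and column 6 already has {1, 2, 4, 5, 7}, so row 6, column 6 must be 6.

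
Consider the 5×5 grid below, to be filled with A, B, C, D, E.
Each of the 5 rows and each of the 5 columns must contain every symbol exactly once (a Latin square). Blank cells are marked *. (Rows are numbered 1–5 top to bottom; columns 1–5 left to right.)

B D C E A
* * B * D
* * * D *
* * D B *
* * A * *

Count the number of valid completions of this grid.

3

Row 2, column 1: eliminating its row and column leaves {A, C, E}.
Row 2, column 2: eliminating its row and column leaves {A, C, E}.
Row 2, column 4: eliminating its row and column leaves {A, C}.
Row 3, column 1: eliminating its row and column leaves {A, C, E}.
Row 3, column 2: eliminating its row and column leaves {A, B, C, E}.
Row 3, column 3: eliminating its row and column leaves {E}.
Row 3, column 5: eliminating its row and column leaves {B, C, E}.
Row 4, column 1: eliminating its row and column leaves {A, C, E}.
Row 4, column 2: eliminating its row and column leaves {A, C, E}.
Row 4, column 5: eliminating its row and column leaves {C, E}.
Row 5, column 1: eliminating its row and column leaves {C, D, E}.
Row 5, column 2: eliminating its row and column leaves {B, C, E}.
Row 5, column 4: eliminating its row and column leaves {C}.
Row 5, column 5: eliminating its row and column leaves {B, C, E}.
Enumerating the assignments across these blanks that avoid any row or column repeat gives 3 completions.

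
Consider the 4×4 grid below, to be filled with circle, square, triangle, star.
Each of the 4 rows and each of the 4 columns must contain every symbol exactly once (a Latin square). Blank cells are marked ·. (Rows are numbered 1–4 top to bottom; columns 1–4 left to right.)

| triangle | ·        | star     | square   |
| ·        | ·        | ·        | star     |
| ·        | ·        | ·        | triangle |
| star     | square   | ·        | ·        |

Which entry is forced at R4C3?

triangle

Row 1, column 2: row 1 has {square, triangle, star} and column 2 has {square}, leaving only circle.
Row 2, column 2: row 2 has {star} and column 2 has {circle, square}, leaving only triangle.
Row 3, column 2: row 3 has {triangle} and column 2 has {circle, square, triangle}, leaving only star.
Row 4, column 4: row 4 has {square, star} and column 4 has {square, triangle, star}, leaving only circle.
Row 4 already has {circle, square, star} and column 3 already has {star}, so row 4, column 3 must be triangle.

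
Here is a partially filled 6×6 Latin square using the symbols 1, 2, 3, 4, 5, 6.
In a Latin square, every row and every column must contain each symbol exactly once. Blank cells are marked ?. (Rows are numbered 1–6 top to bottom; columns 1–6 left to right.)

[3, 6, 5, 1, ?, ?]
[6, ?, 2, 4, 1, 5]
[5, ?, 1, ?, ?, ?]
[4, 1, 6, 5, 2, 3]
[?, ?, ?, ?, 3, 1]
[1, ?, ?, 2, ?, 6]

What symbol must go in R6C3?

Row 1, column 5: row 1 has {1, 3, 5, 6} and column 5 has {1, 2, 3}, leaving only 4.
Row 1, column 6: row 1 has {1, 3, 4, 5, 6} and column 6 has {1, 3, 5, 6}, leaving only 2.
Row 2, column 2: row 2 has {1, 2, 4, 5, 6} and column 2 has {1, 6}, leaving only 3.
Row 3, column 5: row 3 has {1, 5} and column 5 has {1, 2, 3, 4}, leaving only 6.
Row 3, column 4: row 3 has {1, 5, 6} and column 4 has {1, 2, 4, 5}, leaving only 3.
Row 3, column 6: row 3 has {1, 3, 5, 6} and column 6 has {1, 2, 3, 5, 6}, leaving only 4.
Row 3, column 2: row 3 has {1, 3, 4, 5, 6} and column 2 has {1, 3, 6}, leaving only 2.
Row 5, column 1: row 5 has {1, 3} and column 1 has {1, 3, 4, 5, 6}, leaving only 2.
Row 5, column 3: row 5 has {1, 2, 3} and column 3 has {1, 2, 5, 6}, leaving only 4.
Row 6 already has {1, 2, 6} and column 3 already has {1, 2, 4, 5, 6}, so row 6, column 3 must be 3.

3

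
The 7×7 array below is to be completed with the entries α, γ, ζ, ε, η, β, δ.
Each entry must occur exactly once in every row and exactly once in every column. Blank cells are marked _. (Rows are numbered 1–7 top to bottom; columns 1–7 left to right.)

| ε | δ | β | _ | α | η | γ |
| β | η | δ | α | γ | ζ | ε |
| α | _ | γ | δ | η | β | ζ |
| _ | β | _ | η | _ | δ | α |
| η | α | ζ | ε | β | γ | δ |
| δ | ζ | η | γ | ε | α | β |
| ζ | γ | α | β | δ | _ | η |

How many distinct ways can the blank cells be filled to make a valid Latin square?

1

Row 1, column 4: eliminating its row and column leaves {ζ}.
Row 3, column 2: eliminating its row and column leaves {ε}.
Row 4, column 1: eliminating its row and column leaves {γ}.
Row 4, column 3: eliminating its row and column leaves {ε}.
Row 4, column 5: eliminating its row and column leaves {ζ}.
Row 7, column 6: eliminating its row and column leaves {ε}.
Only one assignment across all blanks avoids any row or column repeat, giving 1 completion.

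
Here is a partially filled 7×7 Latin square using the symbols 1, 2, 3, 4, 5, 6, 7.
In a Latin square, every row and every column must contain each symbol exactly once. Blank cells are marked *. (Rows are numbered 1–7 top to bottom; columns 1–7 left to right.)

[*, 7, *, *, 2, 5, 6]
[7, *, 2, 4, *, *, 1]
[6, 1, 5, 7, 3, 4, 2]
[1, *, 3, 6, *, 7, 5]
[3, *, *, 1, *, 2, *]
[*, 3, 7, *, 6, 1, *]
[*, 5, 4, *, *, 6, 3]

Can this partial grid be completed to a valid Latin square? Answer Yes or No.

Row 1, column 1: row 1 has {2, 5, 6, 7} and column 1 has {1, 3, 6, 7}, so it must be 4.
Row 1, column 3: row 1 has {2, 4, 5, 6, 7} and column 3 has {2, 3, 4, 5, 7}, so it must be 1.
Row 1, column 4: row 1 has {1, 2, 4, 5, 6, 7} and column 4 has {1, 4, 6, 7}, so it must be 3.
Row 2, column 2: row 2 has {1, 2, 4, 7} and column 2 has {1, 3, 5, 7}, so it must be 6.
Row 2, column 5: row 2 has {1, 2, 4, 6, 7} and column 5 has {2, 3, 6}, so it must be 5.
Row 2, column 6: row 2 has {1, 2, 4, 5, 6, 7} and column 6 has {1, 2, 4, 5, 6, 7}, so it must be 3.
Row 4, column 5: row 4 has {1, 3, 5, 6, 7} and column 5 has {2, 3, 5, 6}, so it must be 4.
Row 4, column 2: row 4 has {1, 3, 4, 5, 6, 7} and column 2 has {1, 3, 5, 6, 7}, so it must be 2.
Row 5, column 2: row 5 has {1, 2, 3} and column 2 has {1, 2, 3, 5, 6, 7}, so it must be 4.
Row 5, column 3: row 5 has {1, 2, 3, 4} and column 3 has {1, 2, 3, 4, 5, 7}, so it must be 6.
Row 5, column 5: row 5 has {1, 2, 3, 4, 6} and column 5 has {2, 3, 4, 5, 6}, so it must be 7.
Now row 5, column 7: row 5 together with column 7 already contain {1, 2, 3, 4, 5, 6, 7} — every symbol — so nothing can go there. The grid has no valid completion.

No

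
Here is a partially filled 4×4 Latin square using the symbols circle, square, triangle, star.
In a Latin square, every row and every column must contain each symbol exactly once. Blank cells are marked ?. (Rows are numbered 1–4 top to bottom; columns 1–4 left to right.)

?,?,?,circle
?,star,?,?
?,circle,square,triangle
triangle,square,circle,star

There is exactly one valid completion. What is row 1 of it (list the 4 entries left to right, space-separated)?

square triangle star circle

Row 1, column 2: row 1 has {circle} and column 2 has {circle, square, star}, leaving only triangle.
Row 1, column 3: row 1 has {circle, triangle} and column 3 has {circle, square}, leaving only star.
Row 1, column 1: row 1 has {circle, triangle, star} and column 1 has {triangle}, leaving only square.
So row 1 reads: square triangle star circle.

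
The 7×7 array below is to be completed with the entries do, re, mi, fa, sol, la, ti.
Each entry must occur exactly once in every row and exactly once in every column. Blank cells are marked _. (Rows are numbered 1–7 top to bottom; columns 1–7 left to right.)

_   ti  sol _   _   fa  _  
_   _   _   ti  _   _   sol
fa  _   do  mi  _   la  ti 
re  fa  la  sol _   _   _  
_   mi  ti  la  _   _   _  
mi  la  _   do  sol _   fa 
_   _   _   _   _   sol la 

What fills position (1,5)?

Row 1, column 4: row 1 has {fa, sol, ti} and column 4 has {do, mi, sol, la, ti}, leaving only re.
Row 3, column 5: row 3 has {do, mi, fa, la, ti} and column 5 has {sol}, leaving only re.
Row 3, column 2: row 3 has {do, re, mi, fa, la, ti} and column 2 has {mi, fa, la, ti}, leaving only sol.
Row 6, column 3: row 6 has {do, mi, fa, sol, la} and column 3 has {do, sol, la, ti}, leaving only re.
Row 6, column 6: row 6 has {do, re, mi, fa, sol, la} and column 6 has {fa, sol, la}, leaving only ti.
Row 7, column 4: row 7 has {sol, la} and column 4 has {do, re, mi, sol, la, ti}, leaving only fa.
Row 7, column 3: row 7 has {fa, sol, la} and column 3 has {do, re, sol, la, ti}, leaving only mi.
Row 2, column 3: row 2 has {sol, ti} and column 3 has {do, re, mi, sol, la, ti}, leaving only fa.
Row 1, column 5 is narrowed to {do, mi, la}.
If it were do, then row 4, column 7 would be left with no valid symbol.
If it were mi, then row 5, column 7 would be left with no valid symbol.
So row 1, column 5 must be la.

la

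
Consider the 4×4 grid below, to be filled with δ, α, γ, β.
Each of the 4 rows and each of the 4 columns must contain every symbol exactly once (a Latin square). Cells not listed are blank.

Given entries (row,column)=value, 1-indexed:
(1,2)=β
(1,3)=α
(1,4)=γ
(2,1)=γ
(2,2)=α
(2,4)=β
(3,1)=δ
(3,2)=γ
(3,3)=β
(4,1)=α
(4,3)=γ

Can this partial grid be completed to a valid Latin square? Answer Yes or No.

No

Row 1, column 1: row 1 together with column 1 already contain {δ, α, γ, β} — every symbol — so nothing can go there. The grid has no valid completion.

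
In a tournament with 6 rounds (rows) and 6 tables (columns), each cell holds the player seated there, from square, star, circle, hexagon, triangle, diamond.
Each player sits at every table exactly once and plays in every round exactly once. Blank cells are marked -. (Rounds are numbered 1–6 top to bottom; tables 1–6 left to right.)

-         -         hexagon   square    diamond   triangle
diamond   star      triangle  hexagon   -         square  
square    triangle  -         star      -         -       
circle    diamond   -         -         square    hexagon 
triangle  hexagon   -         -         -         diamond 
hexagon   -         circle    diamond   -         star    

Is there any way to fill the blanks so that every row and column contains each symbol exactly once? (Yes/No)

No round or table among the givens repeats a symbol, and propagating forced cells runs into no contradiction.
One valid completion exists (for instance, star circle hexagon square diamond triangle / diamond star triangle hexagon circle square / square triangle diamond star hexagon circle / circle diamond star triangle square hexagon / triangle hexagon square circle star diamond / hexagon square circle diamond triangle star).

Yes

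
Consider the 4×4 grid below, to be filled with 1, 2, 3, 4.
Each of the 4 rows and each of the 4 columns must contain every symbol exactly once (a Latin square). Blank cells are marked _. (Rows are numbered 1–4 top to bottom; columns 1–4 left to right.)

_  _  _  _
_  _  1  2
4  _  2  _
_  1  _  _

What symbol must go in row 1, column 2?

2

Row 2, column 1: row 2 has {1, 2} and column 1 has {4}, leaving only 3.
Row 2, column 2: row 2 has {1, 2, 3} and column 2 has {1}, leaving only 4.
Row 3, column 2: row 3 has {2, 4} and column 2 has {1, 4}, leaving only 3.
Row 1 already has {} and column 2 already has {1, 3, 4}, so row 1, column 2 must be 2.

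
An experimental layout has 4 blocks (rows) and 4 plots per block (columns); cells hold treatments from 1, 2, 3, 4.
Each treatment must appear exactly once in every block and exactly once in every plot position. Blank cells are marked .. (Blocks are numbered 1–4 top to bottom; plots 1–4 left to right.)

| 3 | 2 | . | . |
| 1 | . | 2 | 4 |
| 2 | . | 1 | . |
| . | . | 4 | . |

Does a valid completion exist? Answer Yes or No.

No

Block 1, plot 3: block 1 together with plot 3 already contain {1, 2, 3, 4} — every symbol — so nothing can go there. The grid has no valid completion.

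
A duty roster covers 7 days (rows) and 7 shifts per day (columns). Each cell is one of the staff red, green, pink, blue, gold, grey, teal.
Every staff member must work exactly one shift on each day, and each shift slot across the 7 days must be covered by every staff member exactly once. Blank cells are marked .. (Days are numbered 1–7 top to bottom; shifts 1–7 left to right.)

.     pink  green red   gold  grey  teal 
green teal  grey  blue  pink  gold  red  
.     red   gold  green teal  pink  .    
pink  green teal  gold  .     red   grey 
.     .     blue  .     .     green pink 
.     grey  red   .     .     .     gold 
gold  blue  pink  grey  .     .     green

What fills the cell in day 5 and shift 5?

Day 1, shift 1: day 1 has {red, green, pink, gold, grey, teal} and shift 1 has {green, pink, gold}, leaving only blue.
Day 3, shift 1: day 3 has {red, green, pink, gold, teal} and shift 1 has {green, pink, blue, gold}, leaving only grey.
Day 3, shift 7: day 3 has {red, green, pink, gold, grey, teal} and shift 7 has {red, green, pink, gold, grey, teal}, leaving only blue.
Day 4, shift 5: day 4 has {red, green, pink, gold, grey, teal} and shift 5 has {pink, gold, teal}, leaving only blue.
Day 5, shift 2: day 5 has {green, pink, blue} and shift 2 has {red, green, pink, blue, grey, teal}, leaving only gold.
Day 5, shift 4: day 5 has {green, pink, blue, gold} and shift 4 has {red, green, blue, gold, grey}, leaving only teal.
Day 5, shift 1: day 5 has {green, pink, blue, gold, teal} and shift 1 has {green, pink, blue, gold, grey}, leaving only red.
Day 5 already has {red, green, pink, blue, gold, teal} and shift 5 already has {pink, blue, gold, teal}, so day 5, shift 5 must be grey.

grey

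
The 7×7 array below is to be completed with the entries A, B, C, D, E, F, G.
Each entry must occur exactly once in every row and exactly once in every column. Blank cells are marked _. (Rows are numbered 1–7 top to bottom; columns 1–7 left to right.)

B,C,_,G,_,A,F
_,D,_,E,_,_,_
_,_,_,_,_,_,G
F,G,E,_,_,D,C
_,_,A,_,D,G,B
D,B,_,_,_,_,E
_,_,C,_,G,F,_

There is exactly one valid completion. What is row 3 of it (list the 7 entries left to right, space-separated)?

Row 1, column 3: row 1 has {A, B, C, F, G} and column 3 has {A, C, E}, leaving only D.
Row 1, column 5: row 1 has {A, B, C, D, F, G} and column 5 has {D, G}, leaving only E.
Row 2, column 7: row 2 has {D, E} and column 7 has {B, C, E, F, G}, leaving only A.
Row 6, column 6: row 6 has {B, D, E} and column 6 has {A, D, F, G}, leaving only C.
Row 2, column 6: row 2 has {A, D, E} and column 6 has {A, C, D, F, G}, leaving only B.
Row 3, column 6: row 3 has {G} and column 6 has {A, B, C, D, F, G}, leaving only E.
Row 7, column 7: row 7 has {C, F, G} and column 7 has {A, B, C, E, F, G}, leaving only D.
Row 3, column 1 is narrowed to {A, C}; only C is consistent with the remaining cells.
Row 2, column 1: row 2 has {A, B, D, E} and column 1 has {B, C, D, F}, leaving only G.
Row 2, column 3: row 2 has {A, B, D, E, G} and column 3 has {A, C, D, E}, leaving only F.
Row 3, column 3: row 3 has {C, E, G} and column 3 has {A, C, D, E, F}, leaving only B.
Row 2, column 5: row 2 has {A, B, D, E, F, G} and column 5 has {D, E, G}, leaving only C.
Row 5, column 1: row 5 has {A, B, D, G} and column 1 has {B, C, D, F, G}, leaving only E.
Row 5, column 2: row 5 has {A, B, D, E, G} and column 2 has {B, C, D, G}, leaving only F.
Row 3, column 2: row 3 has {B, C, E, G} and column 2 has {B, C, D, F, G}, leaving only A.
Row 3, column 5: row 3 has {A, B, C, E, G} and column 5 has {C, D, E, G}, leaving only F.
Row 3, column 4: row 3 has {A, B, C, E, F, G} and column 4 has {E, G}, leaving only D.
So row 3 reads: C A B D F E G.

C A B D F E G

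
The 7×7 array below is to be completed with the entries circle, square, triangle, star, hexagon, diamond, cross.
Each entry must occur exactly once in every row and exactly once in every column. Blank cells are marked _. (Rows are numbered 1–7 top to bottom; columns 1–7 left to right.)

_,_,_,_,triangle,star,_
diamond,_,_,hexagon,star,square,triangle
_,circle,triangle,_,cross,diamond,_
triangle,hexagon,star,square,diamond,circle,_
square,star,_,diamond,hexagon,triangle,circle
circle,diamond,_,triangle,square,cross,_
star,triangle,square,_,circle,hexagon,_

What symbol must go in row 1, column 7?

hexagon

Row 2, column 2: row 2 has {square, triangle, star, hexagon, diamond} and column 2 has {circle, triangle, star, hexagon, diamond}, leaving only cross.
Row 1, column 2: row 1 has {triangle, star} and column 2 has {circle, triangle, star, hexagon, diamond, cross}, leaving only square.
Row 2, column 3: row 2 has {square, triangle, star, hexagon, diamond, cross} and column 3 has {square, triangle, star}, leaving only circle.
Row 3, column 1: row 3 has {circle, triangle, diamond, cross} and column 1 has {circle, square, triangle, star, diamond}, leaving only hexagon.
Row 1, column 1: row 1 has {square, triangle, star} and column 1 has {circle, square, triangle, star, hexagon, diamond}, leaving only cross.
Row 1, column 4: row 1 has {square, triangle, star, cross} and column 4 has {square, triangle, hexagon, diamond}, leaving only circle.
Row 3, column 4: row 3 has {circle, triangle, hexagon, diamond, cross} and column 4 has {circle, square, triangle, hexagon, diamond}, leaving only star.
Row 3, column 7: row 3 has {circle, triangle, star, hexagon, diamond, cross} and column 7 has {circle, triangle}, leaving only square.
Row 4, column 7: row 4 has {circle, square, triangle, star, hexagon, diamond} and column 7 has {circle, square, triangle}, leaving only cross.
Row 5, column 3: row 5 has {circle, square, triangle, star, hexagon, diamond} and column 3 has {circle, square, triangle, star}, leaving only cross.
Row 6, column 3: row 6 has {circle, square, triangle, diamond, cross} and column 3 has {circle, square, triangle, star, cross}, leaving only hexagon.
Row 1, column 3: row 1 has {circle, square, triangle, star, cross} and column 3 has {circle, square, triangle, star, hexagon, cross}, leaving only diamond.
Row 1 already has {circle, square, triangle, star, diamond, cross} and column 7 already has {circle, square, triangle, cross}, so row 1, column 7 must be hexagon.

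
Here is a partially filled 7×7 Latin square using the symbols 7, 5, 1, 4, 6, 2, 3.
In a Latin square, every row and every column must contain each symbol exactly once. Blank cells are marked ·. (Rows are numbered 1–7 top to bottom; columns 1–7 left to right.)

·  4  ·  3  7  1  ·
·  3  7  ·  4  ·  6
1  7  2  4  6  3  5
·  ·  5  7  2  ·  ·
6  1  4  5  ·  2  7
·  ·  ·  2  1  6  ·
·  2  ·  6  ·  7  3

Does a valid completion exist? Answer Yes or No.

No row or column among the givens repeats a symbol, and propagating forced cells runs into no contradiction.
One valid completion exists (for instance, 5 4 6 3 7 1 2 / 2 3 7 1 4 5 6 / 1 7 2 4 6 3 5 / 3 6 5 7 2 4 1 / 6 1 4 5 3 2 7 / 7 5 3 2 1 6 4 / 4 2 1 6 5 7 3).

Yes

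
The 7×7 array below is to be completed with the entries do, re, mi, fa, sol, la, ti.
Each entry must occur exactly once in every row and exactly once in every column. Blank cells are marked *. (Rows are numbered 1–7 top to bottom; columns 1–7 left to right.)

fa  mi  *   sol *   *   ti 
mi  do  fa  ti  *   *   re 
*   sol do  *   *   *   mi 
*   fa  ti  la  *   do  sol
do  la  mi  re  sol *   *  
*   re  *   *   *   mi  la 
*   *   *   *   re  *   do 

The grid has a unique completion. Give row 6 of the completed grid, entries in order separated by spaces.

Row 6, column 3: row 6 has {re, mi, la} and column 3 has {do, mi, fa, ti}, leaving only sol.
Row 6, column 1: row 6 has {re, mi, sol, la} and column 1 has {do, mi, fa}, leaving only ti.
Row 2, column 5: row 2 has {do, re, mi, fa, ti} and column 5 has {re, sol}, leaving only la.
Row 1, column 5: row 1 has {mi, fa, sol, ti} and column 5 has {re, sol, la}, leaving only do.
Row 6, column 5: row 6 has {re, mi, sol, la, ti} and column 5 has {do, re, sol, la}, leaving only fa.
Row 6, column 4: row 6 has {re, mi, fa, sol, la, ti} and column 4 has {re, sol, la, ti}, leaving only do.
So row 6 reads: ti re sol do fa mi la.

ti re sol do fa mi la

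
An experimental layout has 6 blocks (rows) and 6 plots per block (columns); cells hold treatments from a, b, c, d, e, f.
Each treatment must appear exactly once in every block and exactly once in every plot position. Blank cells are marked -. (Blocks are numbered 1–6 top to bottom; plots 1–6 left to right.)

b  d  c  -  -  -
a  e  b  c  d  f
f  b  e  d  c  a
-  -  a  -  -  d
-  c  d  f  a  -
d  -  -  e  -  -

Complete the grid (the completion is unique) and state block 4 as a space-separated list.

c f a b e d

Block 4, plot 2: block 4 has {a, d} and plot 2 has {b, c, d, e}, leaving only f.
Block 4, plot 4: block 4 has {a, d, f} and plot 4 has {c, d, e, f}, leaving only b.
Block 4, plot 5: block 4 has {a, b, d, f} and plot 5 has {a, c, d}, leaving only e.
Block 4, plot 1: block 4 has {a, b, d, e, f} and plot 1 has {a, b, d, f}, leaving only c.
So block 4 reads: c f a b e d.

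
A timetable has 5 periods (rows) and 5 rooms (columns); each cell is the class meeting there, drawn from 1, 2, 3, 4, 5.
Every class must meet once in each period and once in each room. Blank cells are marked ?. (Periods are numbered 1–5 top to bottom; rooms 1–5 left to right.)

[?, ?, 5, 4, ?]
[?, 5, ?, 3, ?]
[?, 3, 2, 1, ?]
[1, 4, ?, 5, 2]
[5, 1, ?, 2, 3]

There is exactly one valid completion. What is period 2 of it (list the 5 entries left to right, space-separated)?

Period 1, room 2: period 1 has {4, 5} and room 2 has {1, 3, 4, 5}, leaving only 2.
Period 1, room 1: period 1 has {2, 4, 5} and room 1 has {1, 5}, leaving only 3.
Period 1, room 5: period 1 has {2, 3, 4, 5} and room 5 has {2, 3}, leaving only 1.
Period 2, room 5: period 2 has {3, 5} and room 5 has {1, 2, 3}, leaving only 4.
Period 2, room 1: period 2 has {3, 4, 5} and room 1 has {1, 3, 5}, leaving only 2.
Period 2, room 3: period 2 has {2, 3, 4, 5} and room 3 has {2, 5}, leaving only 1.
So period 2 reads: 2 5 1 3 4.

2 5 1 3 4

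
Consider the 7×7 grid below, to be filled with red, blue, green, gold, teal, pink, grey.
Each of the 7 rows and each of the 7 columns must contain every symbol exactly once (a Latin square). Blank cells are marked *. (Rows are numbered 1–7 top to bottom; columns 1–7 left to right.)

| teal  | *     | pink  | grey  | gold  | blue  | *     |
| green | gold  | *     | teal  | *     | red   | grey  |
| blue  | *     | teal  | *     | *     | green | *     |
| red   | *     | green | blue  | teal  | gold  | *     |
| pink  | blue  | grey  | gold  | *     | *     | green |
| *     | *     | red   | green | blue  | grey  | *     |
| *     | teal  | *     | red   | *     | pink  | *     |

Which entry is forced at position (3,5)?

grey

Row 1, column 7: row 1 has {blue, gold, teal, pink, grey} and column 7 has {green, grey}, leaving only red.
Row 1, column 2: row 1 has {red, blue, gold, teal, pink, grey} and column 2 has {blue, gold, teal}, leaving only green.
Row 2, column 3: row 2 has {red, green, gold, teal, grey} and column 3 has {red, green, teal, pink, grey}, leaving only blue.
Row 2, column 5: row 2 has {red, blue, green, gold, teal, grey} and column 5 has {blue, gold, teal}, leaving only pink.
Row 3, column 4: row 3 has {blue, green, teal} and column 4 has {red, blue, green, gold, teal, grey}, leaving only pink.
Row 3, column 7: row 3 has {blue, green, teal, pink} and column 7 has {red, green, grey}, leaving only gold.
Row 4, column 7: row 4 has {red, blue, green, gold, teal} and column 7 has {red, green, gold, grey}, leaving only pink.
Row 4, column 2: row 4 has {red, blue, green, gold, teal, pink} and column 2 has {blue, green, gold, teal}, leaving only grey.
Row 3, column 2: row 3 has {blue, green, gold, teal, pink} and column 2 has {blue, green, gold, teal, grey}, leaving only red.
Row 3 already has {red, blue, green, gold, teal, pink} and column 5 already has {blue, gold, teal, pink}, so row 3, column 5 must be grey.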